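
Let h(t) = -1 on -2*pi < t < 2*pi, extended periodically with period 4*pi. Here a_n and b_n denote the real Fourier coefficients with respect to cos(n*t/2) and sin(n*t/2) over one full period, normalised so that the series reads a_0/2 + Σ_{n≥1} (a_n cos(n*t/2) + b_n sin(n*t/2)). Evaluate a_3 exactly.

0

a_3 = (1/(2*pi)) ∫_{-2*pi}^{2*pi} h(t) cos(3*t/2) dt.
h is even and cos(3*t/2) is even, so the integrand is even and a_3 = 1/pi ∫_0^{2*pi} h(t) cos(3*t/2) dt.
Directly, an antiderivative of (-1) cos(3*t/2) is -2*sin(3*t/2)/3; evaluating from 0 to 2*pi: ∫_{0}^{2*pi} (-1) cos(3*t/2) dt = (0) - (0) = 0.
Hence a_3 = (1/pi)·(0) = 0.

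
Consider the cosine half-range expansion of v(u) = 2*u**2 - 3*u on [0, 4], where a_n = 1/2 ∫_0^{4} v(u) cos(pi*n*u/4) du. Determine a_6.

32/(9*pi**2)

a_6 = 1/2 ∫_0^{4} (2*u**2 - 3*u) cos(3*pi*u/2) du.
Integrating by parts twice (tabular method), an antiderivative of (2*u**2 - 3*u) cos(3*pi*u/2) is 4*u**2*sin(3*pi*u/2)/(3*pi) - 2*u*sin(3*pi*u/2)/pi + 16*u*cos(3*pi*u/2)/(9*pi**2) - 32*sin(3*pi*u/2)/(27*pi**3) - 4*cos(3*pi*u/2)/(3*pi**2); evaluating from 0 to 4: ∫_{0}^{4} (2*u**2 - 3*u) cos(3*pi*u/2) du = (52/(9*pi**2)) - (-4/(3*pi**2)) = 64/(9*pi**2).
Hence a_6 = (1/2)·(64/(9*pi**2)) = 32/(9*pi**2).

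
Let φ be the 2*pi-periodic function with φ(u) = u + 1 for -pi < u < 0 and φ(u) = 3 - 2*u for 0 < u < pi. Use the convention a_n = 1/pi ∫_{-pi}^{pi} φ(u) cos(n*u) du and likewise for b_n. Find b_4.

b_4 = 1/pi ∫_{-pi}^{pi} φ(u) sin(4*u) du.
Split the integral at the breakpoints.
Integrating by parts (boundary term plus one more integral), an antiderivative of (u + 1) sin(4*u) is -u*cos(4*u)/4 + sin(4*u)/16 - cos(4*u)/4; evaluating from -pi to 0: ∫_{-pi}^{0} (u + 1) sin(4*u) du = (-1/4) - (-1/4 + pi/4) = -pi/4.
Integrating by parts (boundary term plus one more integral), an antiderivative of (3 - 2*u) sin(4*u) is u*cos(4*u)/2 - sin(4*u)/8 - 3*cos(4*u)/4; evaluating from 0 to pi: ∫_{0}^{pi} (3 - 2*u) sin(4*u) du = (-3/4 + pi/2) - (-3/4) = pi/2.
Summing the pieces and multiplying by (1/pi) gives b_4 = 1/4.

1/4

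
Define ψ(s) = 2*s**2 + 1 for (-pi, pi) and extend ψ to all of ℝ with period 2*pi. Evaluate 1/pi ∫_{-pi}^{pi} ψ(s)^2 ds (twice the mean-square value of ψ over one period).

2 + 8*pi**2/3 + 8*pi**4/5

1/pi ∫_{-pi}^{pi} ψ(s)^2 ds = 1/pi · (2*pi*(15 + 20*pi**2 + 12*pi**4)/15) = 2 + 8*pi**2/3 + 8*pi**4/5.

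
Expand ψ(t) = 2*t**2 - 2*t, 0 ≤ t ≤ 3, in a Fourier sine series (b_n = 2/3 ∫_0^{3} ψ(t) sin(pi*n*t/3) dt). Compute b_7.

24*(-6 + 49*pi**2)/(343*pi**3)

b_7 = 2/3 ∫_0^{3} (2*t**2 - 2*t) sin(7*pi*t/3) dt.
Integrating by parts twice (tabular method), an antiderivative of (2*t**2 - 2*t) sin(7*pi*t/3) is -6*t**2*cos(7*pi*t/3)/(7*pi) + 36*t*sin(7*pi*t/3)/(49*pi**2) + 6*t*cos(7*pi*t/3)/(7*pi) - 18*sin(7*pi*t/3)/(49*pi**2) + 108*cos(7*pi*t/3)/(343*pi**3); evaluating from 0 to 3: ∫_{0}^{3} (2*t**2 - 2*t) sin(7*pi*t/3) dt = (36*(-3 + 49*pi**2)/(343*pi**3)) - (108/(343*pi**3)) = 36*(-6 + 49*pi**2)/(343*pi**3).
Hence b_7 = (2/3)·(36*(-6 + 49*pi**2)/(343*pi**3)) = 24*(-6 + 49*pi**2)/(343*pi**3).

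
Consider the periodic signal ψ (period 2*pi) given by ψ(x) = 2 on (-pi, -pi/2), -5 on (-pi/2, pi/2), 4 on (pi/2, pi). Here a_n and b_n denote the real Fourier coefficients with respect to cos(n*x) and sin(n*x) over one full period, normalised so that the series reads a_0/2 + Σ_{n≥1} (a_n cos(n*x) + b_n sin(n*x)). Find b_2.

b_2 = 1/pi ∫_{-pi}^{pi} ψ(x) sin(2*x) dx.
Split the integral at the breakpoints.
Directly, an antiderivative of (2) sin(2*x) is -cos(2*x); evaluating from -pi to -pi/2: ∫_{-pi}^{-pi/2} (2) sin(2*x) dx = (1) - (-1) = 2.
Directly, an antiderivative of (-5) sin(2*x) is 5*cos(2*x)/2; evaluating from -pi/2 to pi/2: ∫_{-pi/2}^{pi/2} (-5) sin(2*x) dx = (-5/2) - (-5/2) = 0.
Directly, an antiderivative of (4) sin(2*x) is -2*cos(2*x); evaluating from pi/2 to pi: ∫_{pi/2}^{pi} (4) sin(2*x) dx = (-2) - (2) = -4.
Summing the pieces and multiplying by (1/pi) gives b_2 = -2/pi.

-2/pi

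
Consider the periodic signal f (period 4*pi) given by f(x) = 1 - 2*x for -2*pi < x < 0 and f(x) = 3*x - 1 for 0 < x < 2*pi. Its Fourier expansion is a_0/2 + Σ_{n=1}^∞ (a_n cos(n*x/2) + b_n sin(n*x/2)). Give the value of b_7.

2*(-2 + pi)/(7*pi)

b_7 = (1/(2*pi)) ∫_{-2*pi}^{2*pi} f(x) sin(7*x/2) dx.
Split the integral at the breakpoints.
Integrating by parts (boundary term plus one more integral), an antiderivative of (1 - 2*x) sin(7*x/2) is 4*x*cos(7*x/2)/7 - 8*sin(7*x/2)/49 - 2*cos(7*x/2)/7; evaluating from -2*pi to 0: ∫_{-2*pi}^{0} (1 - 2*x) sin(7*x/2) dx = (-2/7) - (2/7 + 8*pi/7) = -8*pi/7 - 4/7.
Integrating by parts (boundary term plus one more integral), an antiderivative of (3*x - 1) sin(7*x/2) is -6*x*cos(7*x/2)/7 + 12*sin(7*x/2)/49 + 2*cos(7*x/2)/7; evaluating from 0 to 2*pi: ∫_{0}^{2*pi} (3*x - 1) sin(7*x/2) dx = (-2/7 + 12*pi/7) - (2/7) = -4/7 + 12*pi/7.
Summing the pieces and multiplying by (1/(2*pi)) gives b_7 = 2*(-2 + pi)/(7*pi).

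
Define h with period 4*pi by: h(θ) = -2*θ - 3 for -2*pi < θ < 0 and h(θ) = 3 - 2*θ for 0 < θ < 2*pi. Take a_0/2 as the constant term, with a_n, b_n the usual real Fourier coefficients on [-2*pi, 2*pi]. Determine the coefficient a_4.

a_4 = (1/(2*pi)) ∫_{-2*pi}^{2*pi} h(θ) cos(2*θ) dθ.
h is odd and cos(2*θ) is even, so the integrand is odd over a symmetric interval and the integral vanishes.

0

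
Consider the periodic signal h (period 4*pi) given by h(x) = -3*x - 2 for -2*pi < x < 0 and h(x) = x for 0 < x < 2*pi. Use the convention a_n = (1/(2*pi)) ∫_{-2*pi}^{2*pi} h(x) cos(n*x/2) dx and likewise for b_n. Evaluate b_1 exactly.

b_1 = (1/(2*pi)) ∫_{-2*pi}^{2*pi} h(x) sin(x/2) dx.
Split the integral at the breakpoints.
Integrating by parts (boundary term plus one more integral), an antiderivative of (-3*x - 2) sin(x/2) is 6*x*cos(x/2) - 12*sin(x/2) + 4*cos(x/2); evaluating from -2*pi to 0: ∫_{-2*pi}^{0} (-3*x - 2) sin(x/2) dx = (4) - (-4 + 12*pi) = 8 - 12*pi.
Integrating by parts (boundary term plus one more integral), an antiderivative of (x) sin(x/2) is -2*x*cos(x/2) + 4*sin(x/2); evaluating from 0 to 2*pi: ∫_{0}^{2*pi} (x) sin(x/2) dx = (4*pi) - (0) = 4*pi.
Summing the pieces and multiplying by (1/(2*pi)) gives b_1 = -4 + 4/pi.

-4 + 4/pi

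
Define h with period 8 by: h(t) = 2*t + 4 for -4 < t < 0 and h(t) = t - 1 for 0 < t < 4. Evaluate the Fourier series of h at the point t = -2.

0

h is continuous at t = -2 with value 0, so the series converges to 0 there.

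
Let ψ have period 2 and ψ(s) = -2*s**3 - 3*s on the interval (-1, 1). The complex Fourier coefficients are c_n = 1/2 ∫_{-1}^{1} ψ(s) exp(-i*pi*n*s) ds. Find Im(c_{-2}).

Since ψ is real-valued, Im(c_{-2}) = -1/2 ∫_{-1}^{1} ψ(s) sin(-2*pi*s) ds = b_{2}/2.
ψ is odd and sin(-2*pi*s) is odd, so the integrand is even: ∫_{-1}^{1} ψ(s) sin(-2*pi*s) ds = 2∫_0^{1} ψ(s) sin(-2*pi*s) ds.
Integrating by parts three times (tabular method), an antiderivative of (-2*s**3 - 3*s) sin(-2*pi*s) is -s**3*cos(2*pi*s)/pi + 3*s**2*sin(2*pi*s)/(2*pi**2) - 3*s*cos(2*pi*s)/(2*pi) + 3*s*cos(2*pi*s)/(2*pi**3) - 3*sin(2*pi*s)/(4*pi**4) + 3*sin(2*pi*s)/(4*pi**2); evaluating from 0 to 1: ∫_{0}^{1} (-2*s**3 - 3*s) sin(-2*pi*s) ds = ((3 - 5*pi**2)/(2*pi**3)) - (0) = (3 - 5*pi**2)/(2*pi**3).
So ∫_{-1}^{1} ψ(s) sin(-2*pi*s) ds = -5/pi + 3/pi**3.
Hence Im(c_{-2}) = (-1/2)·(-5/pi + 3/pi**3) = (-3 + 5*pi**2)/(2*pi**3).

(-3 + 5*pi**2)/(2*pi**3)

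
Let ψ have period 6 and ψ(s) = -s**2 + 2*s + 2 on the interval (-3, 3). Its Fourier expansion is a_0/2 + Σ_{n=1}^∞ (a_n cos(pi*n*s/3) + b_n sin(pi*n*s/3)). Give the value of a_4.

a_4 = 1/3 ∫_{-3}^{3} ψ(s) cos(4*pi*s/3) ds.
Integrating by parts twice (tabular method), an antiderivative of (-s**2 + 2*s + 2) cos(4*pi*s/3) is -3*s**2*sin(4*pi*s/3)/(4*pi) + 3*s*sin(4*pi*s/3)/(2*pi) - 9*s*cos(4*pi*s/3)/(8*pi**2) + 27*sin(4*pi*s/3)/(32*pi**3) + 3*sin(4*pi*s/3)/(2*pi) + 9*cos(4*pi*s/3)/(8*pi**2); evaluating from -3 to 3: ∫_{-3}^{3} (-s**2 + 2*s + 2) cos(4*pi*s/3) ds = (-9/(4*pi**2)) - (9/(2*pi**2)) = -27/(4*pi**2).
Hence a_4 = (1/3)·(-27/(4*pi**2)) = -9/(4*pi**2).

-9/(4*pi**2)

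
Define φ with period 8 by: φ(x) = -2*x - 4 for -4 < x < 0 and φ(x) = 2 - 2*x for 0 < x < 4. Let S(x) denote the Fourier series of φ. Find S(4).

At x = 4 the one-sided limits are φ(4^-) = -6 and φ(4^+) = 4.
By Dirichlet's theorem the series converges to their average, [(-6) + (4)]/2 = -1.

-1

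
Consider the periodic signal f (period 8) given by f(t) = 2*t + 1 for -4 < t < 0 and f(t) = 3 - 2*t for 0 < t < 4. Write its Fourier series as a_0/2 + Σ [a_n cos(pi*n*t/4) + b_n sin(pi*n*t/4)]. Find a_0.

-4

a_0 = 1/4 ∫_{-4}^{4} f(t) dt = 1/4 · (-16) = -4.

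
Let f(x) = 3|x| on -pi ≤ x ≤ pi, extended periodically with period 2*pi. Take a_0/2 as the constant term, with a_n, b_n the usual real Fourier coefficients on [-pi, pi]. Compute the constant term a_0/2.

a_0 = 1/pi ∫_{-pi}^{pi} f(x) dx = 1/pi · (3*pi**2) = 3*pi.
So the constant term a_0/2 = 3*pi/2.

3*pi/2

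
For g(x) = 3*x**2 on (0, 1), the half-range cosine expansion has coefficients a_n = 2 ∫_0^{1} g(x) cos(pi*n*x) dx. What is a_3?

-4/(3*pi**2)

a_3 = 2 ∫_0^{1} (3*x**2) cos(3*pi*x) dx.
Integrating by parts twice (tabular method), an antiderivative of (3*x**2) cos(3*pi*x) is x**2*sin(3*pi*x)/pi + 2*x*cos(3*pi*x)/(3*pi**2) - 2*sin(3*pi*x)/(9*pi**3); evaluating from 0 to 1: ∫_{0}^{1} (3*x**2) cos(3*pi*x) dx = (-2/(3*pi**2)) - (0) = -2/(3*pi**2).
Hence a_3 = 2·(-2/(3*pi**2)) = -4/(3*pi**2).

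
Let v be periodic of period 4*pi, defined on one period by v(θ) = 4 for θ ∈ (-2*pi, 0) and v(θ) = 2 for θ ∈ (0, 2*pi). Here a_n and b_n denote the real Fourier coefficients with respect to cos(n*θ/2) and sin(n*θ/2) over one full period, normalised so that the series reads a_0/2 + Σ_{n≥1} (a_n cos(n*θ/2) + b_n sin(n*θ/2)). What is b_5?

-4/(5*pi)

b_5 = (1/(2*pi)) ∫_{-2*pi}^{2*pi} v(θ) sin(5*θ/2) dθ.
Split the integral at the breakpoints.
Directly, an antiderivative of (4) sin(5*θ/2) is -8*cos(5*θ/2)/5; evaluating from -2*pi to 0: ∫_{-2*pi}^{0} (4) sin(5*θ/2) dθ = (-8/5) - (8/5) = -16/5.
Directly, an antiderivative of (2) sin(5*θ/2) is -4*cos(5*θ/2)/5; evaluating from 0 to 2*pi: ∫_{0}^{2*pi} (2) sin(5*θ/2) dθ = (4/5) - (-4/5) = 8/5.
Summing the pieces and multiplying by (1/(2*pi)) gives b_5 = -4/(5*pi).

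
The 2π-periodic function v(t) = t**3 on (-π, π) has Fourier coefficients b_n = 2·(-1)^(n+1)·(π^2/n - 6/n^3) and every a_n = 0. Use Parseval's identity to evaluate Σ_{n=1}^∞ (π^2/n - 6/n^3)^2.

Parseval: Σ b_n^2 = (1/π) ∫_{-π}^{π} v(t)^2 dt = 2*pi**6/7.
b_n^2 = 4·(π^2/n - 6/n^3)^2, so the sum equals (2*pi**6/7)/4 = pi**6/14.

pi**6/14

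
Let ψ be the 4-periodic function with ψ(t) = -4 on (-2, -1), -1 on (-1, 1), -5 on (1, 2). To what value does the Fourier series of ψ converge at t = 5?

-3

t = 5 differs from t = 1 by 1 full period(s), and the series is 4-periodic.
At t = 1 the one-sided limits are ψ(1^-) = -1 and ψ(1^+) = -5.
By Dirichlet's theorem the series converges to their average, [(-1) + (-5)]/2 = -3.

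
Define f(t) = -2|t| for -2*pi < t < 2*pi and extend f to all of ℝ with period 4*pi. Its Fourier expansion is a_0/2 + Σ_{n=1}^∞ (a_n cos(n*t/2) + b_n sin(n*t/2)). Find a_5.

a_5 = (1/(2*pi)) ∫_{-2*pi}^{2*pi} f(t) cos(5*t/2) dt.
f is even and cos(5*t/2) is even, so the integrand is even and a_5 = 1/pi ∫_0^{2*pi} f(t) cos(5*t/2) dt.
Integrating by parts (boundary term plus one more integral), an antiderivative of (-2*t) cos(5*t/2) is -4*t*sin(5*t/2)/5 - 8*cos(5*t/2)/25; evaluating from 0 to 2*pi: ∫_{0}^{2*pi} (-2*t) cos(5*t/2) dt = (8/25) - (-8/25) = 16/25.
Hence a_5 = (1/pi)·(16/25) = 16/(25*pi).

16/(25*pi)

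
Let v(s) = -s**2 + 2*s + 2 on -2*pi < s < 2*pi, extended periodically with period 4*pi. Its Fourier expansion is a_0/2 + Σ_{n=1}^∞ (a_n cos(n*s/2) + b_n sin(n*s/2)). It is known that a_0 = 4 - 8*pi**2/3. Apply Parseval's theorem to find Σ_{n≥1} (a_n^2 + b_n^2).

32*pi**2*(15 + 4*pi**2)/45

Parseval: a_0^2/2 + Σ_{n≥1} (a_n^2+b_n^2) = (1/(2*pi)) ∫_{-2*pi}^{2*pi} v(s)^2 ds = 8 + 32*pi**4/5.
Subtract a_0^2/2 = 8*(3 - 2*pi**2)**2/9: Σ (a_n^2+b_n^2) = 32*pi**2*(15 + 4*pi**2)/45.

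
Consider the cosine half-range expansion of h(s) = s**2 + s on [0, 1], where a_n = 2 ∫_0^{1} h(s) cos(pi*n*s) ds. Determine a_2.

a_2 = 2 ∫_0^{1} (s**2 + s) cos(2*pi*s) ds.
Integrating by parts twice (tabular method), an antiderivative of (s**2 + s) cos(2*pi*s) is s**2*sin(2*pi*s)/(2*pi) + s*sin(2*pi*s)/(2*pi) + s*cos(2*pi*s)/(2*pi**2) - sin(2*pi*s)/(4*pi**3) + cos(2*pi*s)/(4*pi**2); evaluating from 0 to 1: ∫_{0}^{1} (s**2 + s) cos(2*pi*s) ds = (3/(4*pi**2)) - (1/(4*pi**2)) = 1/(2*pi**2).
Hence a_2 = 2·(1/(2*pi**2)) = pi**(-2).

pi**(-2)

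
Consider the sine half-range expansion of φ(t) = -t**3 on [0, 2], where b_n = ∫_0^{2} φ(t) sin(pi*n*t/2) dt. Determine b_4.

-3/(2*pi**3) + 4/pi

b_4 = ∫_0^{2} (-t**3) sin(2*pi*t) dt.
Integrating by parts three times (tabular method), an antiderivative of (-t**3) sin(2*pi*t) is t**3*cos(2*pi*t)/(2*pi) - 3*t**2*sin(2*pi*t)/(4*pi**2) - 3*t*cos(2*pi*t)/(4*pi**3) + 3*sin(2*pi*t)/(8*pi**4); evaluating from 0 to 2: ∫_{0}^{2} (-t**3) sin(2*pi*t) dt = (-3/(2*pi**3) + 4/pi) - (0) = -3/(2*pi**3) + 4/pi.
Hence b_4 = -3/(2*pi**3) + 4/pi.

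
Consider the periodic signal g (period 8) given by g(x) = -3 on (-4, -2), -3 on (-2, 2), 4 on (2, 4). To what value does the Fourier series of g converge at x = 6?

-3

x = 6 differs from x = -2 by 1 full period(s), and the series is 8-periodic.
g is continuous at x = -2 with value -3, so the series converges to -3 there.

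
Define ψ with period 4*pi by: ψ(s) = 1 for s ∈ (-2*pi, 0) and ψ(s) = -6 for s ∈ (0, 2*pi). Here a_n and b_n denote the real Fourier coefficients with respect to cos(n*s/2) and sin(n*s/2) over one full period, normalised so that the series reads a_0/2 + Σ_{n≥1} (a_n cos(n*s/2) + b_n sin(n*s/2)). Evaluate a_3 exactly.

0

a_3 = (1/(2*pi)) ∫_{-2*pi}^{2*pi} ψ(s) cos(3*s/2) ds.
Split the integral at the breakpoints.
Directly, an antiderivative of (1) cos(3*s/2) is 2*sin(3*s/2)/3; evaluating from -2*pi to 0: ∫_{-2*pi}^{0} (1) cos(3*s/2) ds = (0) - (0) = 0.
Directly, an antiderivative of (-6) cos(3*s/2) is -4*sin(3*s/2); evaluating from 0 to 2*pi: ∫_{0}^{2*pi} (-6) cos(3*s/2) ds = (0) - (0) = 0.
Summing the pieces and multiplying by (1/(2*pi)) gives a_3 = 0.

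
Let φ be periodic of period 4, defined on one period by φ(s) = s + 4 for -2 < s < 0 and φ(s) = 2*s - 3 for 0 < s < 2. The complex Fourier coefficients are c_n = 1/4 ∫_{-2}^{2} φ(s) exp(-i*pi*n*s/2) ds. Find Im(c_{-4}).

Since φ is real-valued, Im(c_{-4}) = -1/4 ∫_{-2}^{2} φ(s) sin(-2*pi*s) ds = b_{4}/2.
Split the integral at the breakpoints.
Integrating by parts (boundary term plus one more integral), an antiderivative of (s + 4) sin(-2*pi*s) is s*cos(2*pi*s)/(2*pi) - sin(2*pi*s)/(4*pi**2) + 2*cos(2*pi*s)/pi; evaluating from -2 to 0: ∫_{-2}^{0} (s + 4) sin(-2*pi*s) ds = (2/pi) - (1/pi) = 1/pi.
Integrating by parts (boundary term plus one more integral), an antiderivative of (2*s - 3) sin(-2*pi*s) is s*cos(2*pi*s)/pi - sin(2*pi*s)/(2*pi**2) - 3*cos(2*pi*s)/(2*pi); evaluating from 0 to 2: ∫_{0}^{2} (2*s - 3) sin(-2*pi*s) ds = (1/(2*pi)) - (-3/(2*pi)) = 2/pi.
So ∫_{-2}^{2} φ(s) sin(-2*pi*s) ds = 3/pi.
Hence Im(c_{-4}) = (-1/4)·(3/pi) = -3/(4*pi).

-3/(4*pi)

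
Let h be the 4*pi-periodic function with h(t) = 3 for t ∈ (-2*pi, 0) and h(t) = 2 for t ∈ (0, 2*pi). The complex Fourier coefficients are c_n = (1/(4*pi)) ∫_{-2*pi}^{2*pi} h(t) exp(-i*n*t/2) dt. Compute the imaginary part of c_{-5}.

-1/(5*pi)

Since h is real-valued, Im(c_{-5}) = -(1/(4*pi)) ∫_{-2*pi}^{2*pi} h(t) sin(-5*t/2) dt = b_{5}/2.
Split the integral at the breakpoints.
Directly, an antiderivative of (3) sin(-5*t/2) is 6*cos(5*t/2)/5; evaluating from -2*pi to 0: ∫_{-2*pi}^{0} (3) sin(-5*t/2) dt = (6/5) - (-6/5) = 12/5.
Directly, an antiderivative of (2) sin(-5*t/2) is 4*cos(5*t/2)/5; evaluating from 0 to 2*pi: ∫_{0}^{2*pi} (2) sin(-5*t/2) dt = (-4/5) - (4/5) = -8/5.
So ∫_{-2*pi}^{2*pi} h(t) sin(-5*t/2) dt = 4/5.
Hence Im(c_{-5}) = (-1/(4*pi))·(4/5) = -1/(5*pi).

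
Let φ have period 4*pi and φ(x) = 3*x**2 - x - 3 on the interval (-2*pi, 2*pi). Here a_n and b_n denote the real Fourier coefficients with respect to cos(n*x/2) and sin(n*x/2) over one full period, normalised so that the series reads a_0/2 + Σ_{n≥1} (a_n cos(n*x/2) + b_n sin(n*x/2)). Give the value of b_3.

b_3 = (1/(2*pi)) ∫_{-2*pi}^{2*pi} φ(x) sin(3*x/2) dx.
Integrating by parts twice (tabular method), an antiderivative of (3*x**2 - x - 3) sin(3*x/2) is -2*x**2*cos(3*x/2) + 8*x*sin(3*x/2)/3 + 2*x*cos(3*x/2)/3 - 4*sin(3*x/2)/9 + 34*cos(3*x/2)/9; evaluating from -2*pi to 2*pi: ∫_{-2*pi}^{2*pi} (3*x**2 - x - 3) sin(3*x/2) dx = (-4*pi/3 - 34/9 + 8*pi**2) - (-34/9 + 4*pi/3 + 8*pi**2) = -8*pi/3.
Hence b_3 = (1/(2*pi))·(-8*pi/3) = -4/3.

-4/3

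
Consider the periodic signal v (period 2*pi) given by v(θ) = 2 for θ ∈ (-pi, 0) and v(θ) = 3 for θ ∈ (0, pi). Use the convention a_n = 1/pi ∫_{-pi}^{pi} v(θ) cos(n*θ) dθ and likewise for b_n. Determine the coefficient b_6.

b_6 = 1/pi ∫_{-pi}^{pi} v(θ) sin(6*θ) dθ.
Split the integral at the breakpoints.
Directly, an antiderivative of (2) sin(6*θ) is -cos(6*θ)/3; evaluating from -pi to 0: ∫_{-pi}^{0} (2) sin(6*θ) dθ = (-1/3) - (-1/3) = 0.
Directly, an antiderivative of (3) sin(6*θ) is -cos(6*θ)/2; evaluating from 0 to pi: ∫_{0}^{pi} (3) sin(6*θ) dθ = (-1/2) - (-1/2) = 0.
Summing the pieces and multiplying by (1/pi) gives b_6 = 0.

0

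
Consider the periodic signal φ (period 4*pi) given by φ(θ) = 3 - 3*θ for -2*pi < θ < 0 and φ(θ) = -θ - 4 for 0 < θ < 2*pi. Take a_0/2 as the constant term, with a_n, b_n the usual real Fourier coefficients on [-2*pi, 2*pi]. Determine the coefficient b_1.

b_1 = (1/(2*pi)) ∫_{-2*pi}^{2*pi} φ(θ) sin(θ/2) dθ.
Split the integral at the breakpoints.
Integrating by parts (boundary term plus one more integral), an antiderivative of (3 - 3*θ) sin(θ/2) is 6*θ*cos(θ/2) - 12*sin(θ/2) - 6*cos(θ/2); evaluating from -2*pi to 0: ∫_{-2*pi}^{0} (3 - 3*θ) sin(θ/2) dθ = (-6) - (6 + 12*pi) = -12*pi - 12.
Integrating by parts (boundary term plus one more integral), an antiderivative of (-θ - 4) sin(θ/2) is 2*θ*cos(θ/2) - 4*sin(θ/2) + 8*cos(θ/2); evaluating from 0 to 2*pi: ∫_{0}^{2*pi} (-θ - 4) sin(θ/2) dθ = (-4*pi - 8) - (8) = -16 - 4*pi.
Summing the pieces and multiplying by (1/(2*pi)) gives b_1 = -8 - 14/pi.

-8 - 14/pi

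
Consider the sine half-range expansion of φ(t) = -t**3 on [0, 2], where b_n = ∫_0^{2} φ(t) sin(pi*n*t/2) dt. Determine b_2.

-12/pi**3 + 8/pi

b_2 = ∫_0^{2} (-t**3) sin(pi*t) dt.
Integrating by parts three times (tabular method), an antiderivative of (-t**3) sin(pi*t) is t**3*cos(pi*t)/pi - 3*t**2*sin(pi*t)/pi**2 - 6*t*cos(pi*t)/pi**3 + 6*sin(pi*t)/pi**4; evaluating from 0 to 2: ∫_{0}^{2} (-t**3) sin(pi*t) dt = (-12/pi**3 + 8/pi) - (0) = -12/pi**3 + 8/pi.
Hence b_2 = -12/pi**3 + 8/pi.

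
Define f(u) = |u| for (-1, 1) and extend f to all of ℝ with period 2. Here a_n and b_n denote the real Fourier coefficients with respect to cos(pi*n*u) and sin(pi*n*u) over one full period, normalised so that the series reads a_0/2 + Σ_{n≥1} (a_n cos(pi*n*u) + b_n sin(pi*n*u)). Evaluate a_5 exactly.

-4/(25*pi**2)

a_5 = ∫_{-1}^{1} f(u) cos(5*pi*u) du.
f is even and cos(5*pi*u) is even, so the integrand is even and a_5 = 2 ∫_0^{1} f(u) cos(5*pi*u) du.
Integrating by parts (boundary term plus one more integral), an antiderivative of (u) cos(5*pi*u) is u*sin(5*pi*u)/(5*pi) + cos(5*pi*u)/(25*pi**2); evaluating from 0 to 1: ∫_{0}^{1} (u) cos(5*pi*u) du = (-1/(25*pi**2)) - (1/(25*pi**2)) = -2/(25*pi**2).
Hence a_5 = 2·(-2/(25*pi**2)) = -4/(25*pi**2).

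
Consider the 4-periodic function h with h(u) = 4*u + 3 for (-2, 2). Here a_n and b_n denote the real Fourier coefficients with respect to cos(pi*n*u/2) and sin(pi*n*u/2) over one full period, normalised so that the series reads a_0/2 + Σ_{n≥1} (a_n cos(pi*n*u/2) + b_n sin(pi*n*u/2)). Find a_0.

6

a_0 = 1/2 ∫_{-2}^{2} h(u) du = 1/2 · (12) = 6.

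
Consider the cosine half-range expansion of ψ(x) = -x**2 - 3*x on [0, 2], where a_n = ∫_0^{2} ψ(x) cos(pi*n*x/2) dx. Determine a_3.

40/(9*pi**2)

a_3 = ∫_0^{2} (-x**2 - 3*x) cos(3*pi*x/2) dx.
Integrating by parts twice (tabular method), an antiderivative of (-x**2 - 3*x) cos(3*pi*x/2) is -2*x**2*sin(3*pi*x/2)/(3*pi) - 2*x*sin(3*pi*x/2)/pi - 8*x*cos(3*pi*x/2)/(9*pi**2) + 16*sin(3*pi*x/2)/(27*pi**3) - 4*cos(3*pi*x/2)/(3*pi**2); evaluating from 0 to 2: ∫_{0}^{2} (-x**2 - 3*x) cos(3*pi*x/2) dx = (28/(9*pi**2)) - (-4/(3*pi**2)) = 40/(9*pi**2).
Hence a_3 = 40/(9*pi**2).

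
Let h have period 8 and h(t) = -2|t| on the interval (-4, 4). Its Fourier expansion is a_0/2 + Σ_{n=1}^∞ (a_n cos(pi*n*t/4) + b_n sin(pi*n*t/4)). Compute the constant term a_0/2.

a_0 = 1/4 ∫_{-4}^{4} h(t) dt = 1/4 · (-32) = -8.
So the constant term a_0/2 = -4.

-4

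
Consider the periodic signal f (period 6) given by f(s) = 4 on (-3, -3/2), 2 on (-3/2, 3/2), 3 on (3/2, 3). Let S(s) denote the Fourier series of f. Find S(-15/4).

s = -15/4 differs from s = 9/4 by -1 full period(s), and the series is 6-periodic.
f is continuous at s = 9/4 with value 3, so the series converges to 3 there.

3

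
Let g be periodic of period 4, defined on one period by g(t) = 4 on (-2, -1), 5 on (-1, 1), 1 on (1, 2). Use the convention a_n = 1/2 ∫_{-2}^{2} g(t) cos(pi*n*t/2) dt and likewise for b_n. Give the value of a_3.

a_3 = 1/2 ∫_{-2}^{2} g(t) cos(3*pi*t/2) dt.
Split the integral at the breakpoints.
Directly, an antiderivative of (4) cos(3*pi*t/2) is 8*sin(3*pi*t/2)/(3*pi); evaluating from -2 to -1: ∫_{-2}^{-1} (4) cos(3*pi*t/2) dt = (8/(3*pi)) - (0) = 8/(3*pi).
Directly, an antiderivative of (5) cos(3*pi*t/2) is 10*sin(3*pi*t/2)/(3*pi); evaluating from -1 to 1: ∫_{-1}^{1} (5) cos(3*pi*t/2) dt = (-10/(3*pi)) - (10/(3*pi)) = -20/(3*pi).
Directly, an antiderivative of (1) cos(3*pi*t/2) is 2*sin(3*pi*t/2)/(3*pi); evaluating from 1 to 2: ∫_{1}^{2} (1) cos(3*pi*t/2) dt = (0) - (-2/(3*pi)) = 2/(3*pi).
Summing the pieces and multiplying by (1/2) gives a_3 = -5/(3*pi).

-5/(3*pi)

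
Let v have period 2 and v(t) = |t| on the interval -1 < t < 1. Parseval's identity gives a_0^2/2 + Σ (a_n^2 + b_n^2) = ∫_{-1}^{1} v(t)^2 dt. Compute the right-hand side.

2/3

∫_{-1}^{1} v(t)^2 dt = 2/3.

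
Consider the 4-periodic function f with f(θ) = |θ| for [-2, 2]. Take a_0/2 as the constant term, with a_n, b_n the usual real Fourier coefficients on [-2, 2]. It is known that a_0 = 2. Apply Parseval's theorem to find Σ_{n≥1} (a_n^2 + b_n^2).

Parseval: a_0^2/2 + Σ_{n≥1} (a_n^2+b_n^2) = 1/2 ∫_{-2}^{2} f(θ)^2 dθ = 8/3.
Subtract a_0^2/2 = 2: Σ (a_n^2+b_n^2) = 2/3.

2/3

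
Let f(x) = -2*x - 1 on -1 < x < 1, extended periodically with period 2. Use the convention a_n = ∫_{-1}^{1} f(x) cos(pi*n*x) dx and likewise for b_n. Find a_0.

a_0 = ∫_{-1}^{1} f(x) dx = -2.

-2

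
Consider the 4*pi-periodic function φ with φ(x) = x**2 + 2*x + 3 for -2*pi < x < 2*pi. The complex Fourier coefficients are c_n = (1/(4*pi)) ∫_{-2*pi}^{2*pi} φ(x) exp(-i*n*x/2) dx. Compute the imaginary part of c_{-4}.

-1

Since φ is real-valued, Im(c_{-4}) = -(1/(4*pi)) ∫_{-2*pi}^{2*pi} φ(x) sin(-2*x) dx = b_{4}/2.
Integrating by parts twice (tabular method), an antiderivative of (x**2 + 2*x + 3) sin(-2*x) is x**2*cos(2*x)/2 - x*sin(2*x)/2 + x*cos(2*x) - sin(2*x)/2 + 5*cos(2*x)/4; evaluating from -2*pi to 2*pi: ∫_{-2*pi}^{2*pi} (x**2 + 2*x + 3) sin(-2*x) dx = (5/4 + 2*pi + 2*pi**2) - (-2*pi + 5/4 + 2*pi**2) = 4*pi.
Hence Im(c_{-4}) = (-1/(4*pi))·(4*pi) = -1.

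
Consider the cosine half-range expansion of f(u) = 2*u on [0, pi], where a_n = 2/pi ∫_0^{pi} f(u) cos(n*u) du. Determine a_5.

-8/(25*pi)

a_5 = 2/pi ∫_0^{pi} (2*u) cos(5*u) du.
Integrating by parts (boundary term plus one more integral), an antiderivative of (2*u) cos(5*u) is 2*u*sin(5*u)/5 + 2*cos(5*u)/25; evaluating from 0 to pi: ∫_{0}^{pi} (2*u) cos(5*u) du = (-2/25) - (2/25) = -4/25.
Hence a_5 = (2/pi)·(-4/25) = -8/(25*pi).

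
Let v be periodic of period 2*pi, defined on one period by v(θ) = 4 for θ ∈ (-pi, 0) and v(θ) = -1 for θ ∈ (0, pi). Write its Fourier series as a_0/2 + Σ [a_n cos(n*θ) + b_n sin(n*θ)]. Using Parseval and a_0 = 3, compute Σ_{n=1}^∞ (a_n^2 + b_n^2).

Parseval: a_0^2/2 + Σ_{n≥1} (a_n^2+b_n^2) = 1/pi ∫_{-pi}^{pi} v(θ)^2 dθ = 17.
Subtract a_0^2/2 = 9/2: Σ (a_n^2+b_n^2) = 25/2.

25/2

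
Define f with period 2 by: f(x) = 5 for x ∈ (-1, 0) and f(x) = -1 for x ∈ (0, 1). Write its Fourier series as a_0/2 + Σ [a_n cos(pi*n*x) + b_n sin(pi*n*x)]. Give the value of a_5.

0

a_5 = ∫_{-1}^{1} f(x) cos(5*pi*x) dx.
Split the integral at the breakpoints.
Directly, an antiderivative of (5) cos(5*pi*x) is sin(5*pi*x)/pi; evaluating from -1 to 0: ∫_{-1}^{0} (5) cos(5*pi*x) dx = (0) - (0) = 0.
Directly, an antiderivative of (-1) cos(5*pi*x) is -sin(5*pi*x)/(5*pi); evaluating from 0 to 1: ∫_{0}^{1} (-1) cos(5*pi*x) dx = (0) - (0) = 0.
Summing the pieces gives a_5 = 0.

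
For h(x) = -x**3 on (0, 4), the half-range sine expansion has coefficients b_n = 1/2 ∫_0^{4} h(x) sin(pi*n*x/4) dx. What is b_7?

b_7 = 1/2 ∫_0^{4} (-x**3) sin(7*pi*x/4) dx.
Integrating by parts three times (tabular method), an antiderivative of (-x**3) sin(7*pi*x/4) is 4*x**3*cos(7*pi*x/4)/(7*pi) - 48*x**2*sin(7*pi*x/4)/(49*pi**2) - 384*x*cos(7*pi*x/4)/(343*pi**3) + 1536*sin(7*pi*x/4)/(2401*pi**4); evaluating from 0 to 4: ∫_{0}^{4} (-x**3) sin(7*pi*x/4) dx = (256*(6 - 49*pi**2)/(343*pi**3)) - (0) = 256*(6 - 49*pi**2)/(343*pi**3).
Hence b_7 = (1/2)·(256*(6 - 49*pi**2)/(343*pi**3)) = 128*(6 - 49*pi**2)/(343*pi**3).

128*(6 - 49*pi**2)/(343*pi**3)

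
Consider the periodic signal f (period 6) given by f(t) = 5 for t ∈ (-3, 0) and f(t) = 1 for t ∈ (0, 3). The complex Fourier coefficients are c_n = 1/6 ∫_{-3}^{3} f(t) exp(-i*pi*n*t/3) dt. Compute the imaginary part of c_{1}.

Since f is real-valued, Im(c_{1}) = -1/6 ∫_{-3}^{3} f(t) sin(pi*t/3) dt = -b_{1}/2.
Split the integral at the breakpoints.
Directly, an antiderivative of (5) sin(pi*t/3) is -15*cos(pi*t/3)/pi; evaluating from -3 to 0: ∫_{-3}^{0} (5) sin(pi*t/3) dt = (-15/pi) - (15/pi) = -30/pi.
Directly, an antiderivative of (1) sin(pi*t/3) is -3*cos(pi*t/3)/pi; evaluating from 0 to 3: ∫_{0}^{3} (1) sin(pi*t/3) dt = (3/pi) - (-3/pi) = 6/pi.
So ∫_{-3}^{3} f(t) sin(pi*t/3) dt = -24/pi.
Hence Im(c_{1}) = (-1/6)·(-24/pi) = 4/pi.

4/pi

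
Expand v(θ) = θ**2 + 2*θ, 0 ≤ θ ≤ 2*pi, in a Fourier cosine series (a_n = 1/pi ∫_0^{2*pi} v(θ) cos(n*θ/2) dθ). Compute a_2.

a_2 = 1/pi ∫_0^{2*pi} (θ**2 + 2*θ) cos(θ) dθ.
Integrating by parts twice (tabular method), an antiderivative of (θ**2 + 2*θ) cos(θ) is θ**2*sin(θ) + 2*θ*sin(θ) + 2*θ*cos(θ) - 2*sin(θ) + 2*cos(θ); evaluating from 0 to 2*pi: ∫_{0}^{2*pi} (θ**2 + 2*θ) cos(θ) dθ = (2 + 4*pi) - (2) = 4*pi.
Hence a_2 = (1/pi)·(4*pi) = 4.

4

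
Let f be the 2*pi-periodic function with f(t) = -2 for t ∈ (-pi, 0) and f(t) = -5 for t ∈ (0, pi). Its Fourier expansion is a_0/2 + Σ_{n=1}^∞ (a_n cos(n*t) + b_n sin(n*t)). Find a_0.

-7

a_0 = 1/pi ∫_{-pi}^{pi} f(t) dt = 1/pi · (-7*pi) = -7.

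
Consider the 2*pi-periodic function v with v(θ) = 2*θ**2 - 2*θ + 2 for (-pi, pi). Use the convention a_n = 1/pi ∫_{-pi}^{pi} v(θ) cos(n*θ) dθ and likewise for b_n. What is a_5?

-8/25

a_5 = 1/pi ∫_{-pi}^{pi} v(θ) cos(5*θ) dθ.
Integrating by parts twice (tabular method), an antiderivative of (2*θ**2 - 2*θ + 2) cos(5*θ) is 2*θ**2*sin(5*θ)/5 - 2*θ*sin(5*θ)/5 + 4*θ*cos(5*θ)/25 + 46*sin(5*θ)/125 - 2*cos(5*θ)/25; evaluating from -pi to pi: ∫_{-pi}^{pi} (2*θ**2 - 2*θ + 2) cos(5*θ) dθ = (2/25 - 4*pi/25) - (2/25 + 4*pi/25) = -8*pi/25.
Hence a_5 = (1/pi)·(-8*pi/25) = -8/25.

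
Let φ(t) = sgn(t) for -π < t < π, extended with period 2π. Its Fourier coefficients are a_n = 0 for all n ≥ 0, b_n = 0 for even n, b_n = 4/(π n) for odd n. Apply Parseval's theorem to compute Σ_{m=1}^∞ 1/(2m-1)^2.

Parseval: Σ b_n^2 = (1/π) ∫_{-π}^{π} φ(t)^2 dt = 2.
Only odd n contribute, with b_n^2 = 16/(π^2 n^2), so Σ_{m≥1} 1/(2m-1)^2 = π^2·(2)/16 = pi**2/8.

pi**2/8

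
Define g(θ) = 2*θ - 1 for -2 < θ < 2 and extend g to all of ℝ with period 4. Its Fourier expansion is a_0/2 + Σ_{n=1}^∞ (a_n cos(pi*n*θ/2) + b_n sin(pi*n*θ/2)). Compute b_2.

b_2 = 1/2 ∫_{-2}^{2} g(θ) sin(pi*θ) dθ.
Integrating by parts (boundary term plus one more integral), an antiderivative of (2*θ - 1) sin(pi*θ) is -2*θ*cos(pi*θ)/pi + 2*sin(pi*θ)/pi**2 + cos(pi*θ)/pi; evaluating from -2 to 2: ∫_{-2}^{2} (2*θ - 1) sin(pi*θ) dθ = (-3/pi) - (5/pi) = -8/pi.
Hence b_2 = (1/2)·(-8/pi) = -4/pi.

-4/pi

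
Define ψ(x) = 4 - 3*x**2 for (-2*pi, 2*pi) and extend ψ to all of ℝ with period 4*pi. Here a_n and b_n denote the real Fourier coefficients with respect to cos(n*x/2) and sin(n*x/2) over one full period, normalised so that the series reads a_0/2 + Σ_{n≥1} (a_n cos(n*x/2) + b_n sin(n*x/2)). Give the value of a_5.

48/25

a_5 = (1/(2*pi)) ∫_{-2*pi}^{2*pi} ψ(x) cos(5*x/2) dx.
ψ is even and cos(5*x/2) is even, so the integrand is even and a_5 = 1/pi ∫_0^{2*pi} ψ(x) cos(5*x/2) dx.
Integrating by parts twice (tabular method), an antiderivative of (4 - 3*x**2) cos(5*x/2) is -6*x**2*sin(5*x/2)/5 - 24*x*cos(5*x/2)/25 + 248*sin(5*x/2)/125; evaluating from 0 to 2*pi: ∫_{0}^{2*pi} (4 - 3*x**2) cos(5*x/2) dx = (48*pi/25) - (0) = 48*pi/25.
Hence a_5 = (1/pi)·(48*pi/25) = 48/25.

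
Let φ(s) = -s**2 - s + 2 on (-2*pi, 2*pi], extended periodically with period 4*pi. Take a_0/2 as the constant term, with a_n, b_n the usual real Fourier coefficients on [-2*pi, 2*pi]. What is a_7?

a_7 = (1/(2*pi)) ∫_{-2*pi}^{2*pi} φ(s) cos(7*s/2) ds.
Integrating by parts twice (tabular method), an antiderivative of (-s**2 - s + 2) cos(7*s/2) is -2*s**2*sin(7*s/2)/7 - 2*s*sin(7*s/2)/7 - 8*s*cos(7*s/2)/49 + 212*sin(7*s/2)/343 - 4*cos(7*s/2)/49; evaluating from -2*pi to 2*pi: ∫_{-2*pi}^{2*pi} (-s**2 - s + 2) cos(7*s/2) ds = (4/49 + 16*pi/49) - (4/49 - 16*pi/49) = 32*pi/49.
Hence a_7 = (1/(2*pi))·(32*pi/49) = 16/49.

16/49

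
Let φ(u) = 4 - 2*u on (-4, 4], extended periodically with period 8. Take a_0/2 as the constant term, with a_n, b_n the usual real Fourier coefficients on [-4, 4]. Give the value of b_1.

b_1 = 1/4 ∫_{-4}^{4} φ(u) sin(pi*u/4) du.
Integrating by parts (boundary term plus one more integral), an antiderivative of (4 - 2*u) sin(pi*u/4) is 8*u*cos(pi*u/4)/pi - 32*sin(pi*u/4)/pi**2 - 16*cos(pi*u/4)/pi; evaluating from -4 to 4: ∫_{-4}^{4} (4 - 2*u) sin(pi*u/4) du = (-16/pi) - (48/pi) = -64/pi.
Hence b_1 = (1/4)·(-64/pi) = -16/pi.

-16/pi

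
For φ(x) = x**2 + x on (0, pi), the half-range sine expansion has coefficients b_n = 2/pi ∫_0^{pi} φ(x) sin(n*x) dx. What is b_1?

b_1 = 2/pi ∫_0^{pi} (x**2 + x) sin(x) dx.
Integrating by parts twice (tabular method), an antiderivative of (x**2 + x) sin(x) is -x**2*cos(x) + 2*x*sin(x) - x*cos(x) + sin(x) + 2*cos(x); evaluating from 0 to pi: ∫_{0}^{pi} (x**2 + x) sin(x) dx = (-2 + pi + pi**2) - (2) = -4 + pi + pi**2.
Hence b_1 = (2/pi)·(-4 + pi + pi**2) = -8/pi + 2 + 2*pi.

-8/pi + 2 + 2*pi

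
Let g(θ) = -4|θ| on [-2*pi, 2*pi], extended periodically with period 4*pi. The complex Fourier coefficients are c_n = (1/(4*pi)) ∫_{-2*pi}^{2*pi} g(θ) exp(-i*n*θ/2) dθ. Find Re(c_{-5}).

16/(25*pi)

Since g is real-valued, Re(c_{-5}) = (1/(4*pi)) ∫_{-2*pi}^{2*pi} g(θ) cos(-5*θ/2) dθ = a_{5}/2.
g is even and cos(-5*θ/2) is even, so the integrand is even: ∫_{-2*pi}^{2*pi} g(θ) cos(-5*θ/2) dθ = 2∫_0^{2*pi} g(θ) cos(-5*θ/2) dθ.
Integrating by parts (boundary term plus one more integral), an antiderivative of (-4*θ) cos(-5*θ/2) is -8*θ*sin(5*θ/2)/5 - 16*cos(5*θ/2)/25; evaluating from 0 to 2*pi: ∫_{0}^{2*pi} (-4*θ) cos(-5*θ/2) dθ = (16/25) - (-16/25) = 32/25.
So ∫_{-2*pi}^{2*pi} g(θ) cos(-5*θ/2) dθ = 64/25.
Hence Re(c_{-5}) = (1/(4*pi))·(64/25) = 16/(25*pi).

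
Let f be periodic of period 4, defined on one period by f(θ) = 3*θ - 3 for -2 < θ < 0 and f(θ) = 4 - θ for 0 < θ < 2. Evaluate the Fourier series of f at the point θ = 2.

θ = 2 differs from θ = -2 by 1 full period(s), and the series is 4-periodic.
At θ = -2 the one-sided limits are f(-2^-) = 2 and f(-2^+) = -9.
By Dirichlet's theorem the series converges to their average, [(2) + (-9)]/2 = -7/2.

-7/2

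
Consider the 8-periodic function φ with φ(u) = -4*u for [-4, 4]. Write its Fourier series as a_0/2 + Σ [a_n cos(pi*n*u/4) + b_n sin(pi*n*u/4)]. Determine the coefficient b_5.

-32/(5*pi)

b_5 = 1/4 ∫_{-4}^{4} φ(u) sin(5*pi*u/4) du.
φ is odd and sin(5*pi*u/4) is odd, so the integrand is even and b_5 = 1/2 ∫_0^{4} φ(u) sin(5*pi*u/4) du.
Integrating by parts (boundary term plus one more integral), an antiderivative of (-4*u) sin(5*pi*u/4) is 16*u*cos(5*pi*u/4)/(5*pi) - 64*sin(5*pi*u/4)/(25*pi**2); evaluating from 0 to 4: ∫_{0}^{4} (-4*u) sin(5*pi*u/4) du = (-64/(5*pi)) - (0) = -64/(5*pi).
Hence b_5 = (1/2)·(-64/(5*pi)) = -32/(5*pi).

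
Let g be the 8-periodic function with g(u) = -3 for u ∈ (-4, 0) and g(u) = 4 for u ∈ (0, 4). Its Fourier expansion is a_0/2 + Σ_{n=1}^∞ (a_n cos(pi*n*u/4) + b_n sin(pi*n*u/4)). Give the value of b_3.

14/(3*pi)

b_3 = 1/4 ∫_{-4}^{4} g(u) sin(3*pi*u/4) du.
Split the integral at the breakpoints.
Directly, an antiderivative of (-3) sin(3*pi*u/4) is 4*cos(3*pi*u/4)/pi; evaluating from -4 to 0: ∫_{-4}^{0} (-3) sin(3*pi*u/4) du = (4/pi) - (-4/pi) = 8/pi.
Directly, an antiderivative of (4) sin(3*pi*u/4) is -16*cos(3*pi*u/4)/(3*pi); evaluating from 0 to 4: ∫_{0}^{4} (4) sin(3*pi*u/4) du = (16/(3*pi)) - (-16/(3*pi)) = 32/(3*pi).
Summing the pieces and multiplying by (1/4) gives b_3 = 14/(3*pi).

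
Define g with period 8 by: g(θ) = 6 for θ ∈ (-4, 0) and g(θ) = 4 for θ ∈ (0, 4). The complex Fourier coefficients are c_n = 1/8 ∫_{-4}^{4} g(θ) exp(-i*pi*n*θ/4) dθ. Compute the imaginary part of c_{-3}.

Since g is real-valued, Im(c_{-3}) = -1/8 ∫_{-4}^{4} g(θ) sin(-3*pi*θ/4) dθ = b_{3}/2.
Split the integral at the breakpoints.
Directly, an antiderivative of (6) sin(-3*pi*θ/4) is 8*cos(3*pi*θ/4)/pi; evaluating from -4 to 0: ∫_{-4}^{0} (6) sin(-3*pi*θ/4) dθ = (8/pi) - (-8/pi) = 16/pi.
Directly, an antiderivative of (4) sin(-3*pi*θ/4) is 16*cos(3*pi*θ/4)/(3*pi); evaluating from 0 to 4: ∫_{0}^{4} (4) sin(-3*pi*θ/4) dθ = (-16/(3*pi)) - (16/(3*pi)) = -32/(3*pi).
So ∫_{-4}^{4} g(θ) sin(-3*pi*θ/4) dθ = 16/(3*pi).
Hence Im(c_{-3}) = (-1/8)·(16/(3*pi)) = -2/(3*pi).

-2/(3*pi)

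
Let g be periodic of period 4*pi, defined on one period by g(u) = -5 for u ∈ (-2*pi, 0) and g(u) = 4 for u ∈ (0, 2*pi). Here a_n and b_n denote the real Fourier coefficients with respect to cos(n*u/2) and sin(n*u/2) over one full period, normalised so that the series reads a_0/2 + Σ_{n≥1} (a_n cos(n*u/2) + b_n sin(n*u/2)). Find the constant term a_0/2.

a_0 = (1/(2*pi)) ∫_{-2*pi}^{2*pi} g(u) du = (1/(2*pi)) · (-2*pi) = -1.
So the constant term a_0/2 = -1/2.

-1/2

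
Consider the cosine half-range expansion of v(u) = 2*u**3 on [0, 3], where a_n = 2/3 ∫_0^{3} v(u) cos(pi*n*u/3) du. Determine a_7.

324*(4 - 49*pi**2)/(2401*pi**4)

a_7 = 2/3 ∫_0^{3} (2*u**3) cos(7*pi*u/3) du.
Integrating by parts three times (tabular method), an antiderivative of (2*u**3) cos(7*pi*u/3) is 6*u**3*sin(7*pi*u/3)/(7*pi) + 54*u**2*cos(7*pi*u/3)/(49*pi**2) - 324*u*sin(7*pi*u/3)/(343*pi**3) - 972*cos(7*pi*u/3)/(2401*pi**4); evaluating from 0 to 3: ∫_{0}^{3} (2*u**3) cos(7*pi*u/3) du = (486*(2 - 49*pi**2)/(2401*pi**4)) - (-972/(2401*pi**4)) = 486*(4 - 49*pi**2)/(2401*pi**4).
Hence a_7 = (2/3)·(486*(4 - 49*pi**2)/(2401*pi**4)) = 324*(4 - 49*pi**2)/(2401*pi**4).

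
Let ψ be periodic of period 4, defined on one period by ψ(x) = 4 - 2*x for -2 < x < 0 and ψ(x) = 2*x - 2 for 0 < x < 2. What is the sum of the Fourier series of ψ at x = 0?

1

At x = 0 the one-sided limits are ψ(0^-) = 4 and ψ(0^+) = -2.
By Dirichlet's theorem the series converges to their average, [(4) + (-2)]/2 = 1.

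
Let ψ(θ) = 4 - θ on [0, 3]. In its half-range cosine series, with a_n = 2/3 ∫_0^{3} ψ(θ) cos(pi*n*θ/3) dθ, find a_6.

0

a_6 = 2/3 ∫_0^{3} (4 - θ) cos(2*pi*θ) dθ.
Integrating by parts (boundary term plus one more integral), an antiderivative of (4 - θ) cos(2*pi*θ) is -θ*sin(2*pi*θ)/(2*pi) + 2*sin(2*pi*θ)/pi - cos(2*pi*θ)/(4*pi**2); evaluating from 0 to 3: ∫_{0}^{3} (4 - θ) cos(2*pi*θ) dθ = (-1/(4*pi**2)) - (-1/(4*pi**2)) = 0.
Hence a_6 = (2/3)·(0) = 0.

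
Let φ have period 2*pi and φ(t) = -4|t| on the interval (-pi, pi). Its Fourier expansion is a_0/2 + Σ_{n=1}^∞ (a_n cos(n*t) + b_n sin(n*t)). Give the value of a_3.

16/(9*pi)

a_3 = 1/pi ∫_{-pi}^{pi} φ(t) cos(3*t) dt.
φ is even and cos(3*t) is even, so the integrand is even and a_3 = 2/pi ∫_0^{pi} φ(t) cos(3*t) dt.
Integrating by parts (boundary term plus one more integral), an antiderivative of (-4*t) cos(3*t) is -4*t*sin(3*t)/3 - 4*cos(3*t)/9; evaluating from 0 to pi: ∫_{0}^{pi} (-4*t) cos(3*t) dt = (4/9) - (-4/9) = 8/9.
Hence a_3 = (2/pi)·(8/9) = 16/(9*pi).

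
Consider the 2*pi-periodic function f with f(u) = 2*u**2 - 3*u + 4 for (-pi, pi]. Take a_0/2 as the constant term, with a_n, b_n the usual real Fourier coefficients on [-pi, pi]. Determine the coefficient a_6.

a_6 = 1/pi ∫_{-pi}^{pi} f(u) cos(6*u) du.
Integrating by parts twice (tabular method), an antiderivative of (2*u**2 - 3*u + 4) cos(6*u) is u**2*sin(6*u)/3 - u*sin(6*u)/2 + u*cos(6*u)/9 + 35*sin(6*u)/54 - cos(6*u)/12; evaluating from -pi to pi: ∫_{-pi}^{pi} (2*u**2 - 3*u + 4) cos(6*u) du = (-1/12 + pi/9) - (-pi/9 - 1/12) = 2*pi/9.
Hence a_6 = (1/pi)·(2*pi/9) = 2/9.

2/9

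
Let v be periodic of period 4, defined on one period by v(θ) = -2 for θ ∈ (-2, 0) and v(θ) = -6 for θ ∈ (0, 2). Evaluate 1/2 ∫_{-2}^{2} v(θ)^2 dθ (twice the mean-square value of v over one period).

40

1/2 ∫_{-2}^{2} v(θ)^2 dθ = 1/2 · (80) = 40.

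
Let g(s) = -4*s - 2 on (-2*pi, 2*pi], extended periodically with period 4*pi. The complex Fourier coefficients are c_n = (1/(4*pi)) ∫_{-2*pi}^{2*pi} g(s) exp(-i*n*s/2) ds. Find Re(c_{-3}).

Since g is real-valued, Re(c_{-3}) = (1/(4*pi)) ∫_{-2*pi}^{2*pi} g(s) cos(-3*s/2) ds = a_{3}/2.
Integrating by parts (boundary term plus one more integral), an antiderivative of (-4*s - 2) cos(-3*s/2) is -8*s*sin(3*s/2)/3 - 4*sin(3*s/2)/3 - 16*cos(3*s/2)/9; evaluating from -2*pi to 2*pi: ∫_{-2*pi}^{2*pi} (-4*s - 2) cos(-3*s/2) ds = (16/9) - (16/9) = 0.
Hence Re(c_{-3}) = (1/(4*pi))·(0) = 0.

0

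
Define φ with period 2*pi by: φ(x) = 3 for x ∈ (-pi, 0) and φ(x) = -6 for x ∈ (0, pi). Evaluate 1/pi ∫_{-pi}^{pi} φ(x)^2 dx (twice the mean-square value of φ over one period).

1/pi ∫_{-pi}^{pi} φ(x)^2 dx = 1/pi · (45*pi) = 45.

45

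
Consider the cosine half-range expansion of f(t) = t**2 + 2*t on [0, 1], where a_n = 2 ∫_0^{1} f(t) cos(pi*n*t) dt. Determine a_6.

a_6 = 2 ∫_0^{1} (t**2 + 2*t) cos(6*pi*t) dt.
Integrating by parts twice (tabular method), an antiderivative of (t**2 + 2*t) cos(6*pi*t) is t**2*sin(6*pi*t)/(6*pi) + t*sin(6*pi*t)/(3*pi) + t*cos(6*pi*t)/(18*pi**2) - sin(6*pi*t)/(108*pi**3) + cos(6*pi*t)/(18*pi**2); evaluating from 0 to 1: ∫_{0}^{1} (t**2 + 2*t) cos(6*pi*t) dt = (1/(9*pi**2)) - (1/(18*pi**2)) = 1/(18*pi**2).
Hence a_6 = 2·(1/(18*pi**2)) = 1/(9*pi**2).

1/(9*pi**2)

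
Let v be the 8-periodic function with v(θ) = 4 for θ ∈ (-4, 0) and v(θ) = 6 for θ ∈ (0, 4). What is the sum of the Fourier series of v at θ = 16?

5

θ = 16 differs from θ = 0 by 2 full period(s), and the series is 8-periodic.
At θ = 0 the one-sided limits are v(0^-) = 4 and v(0^+) = 6.
By Dirichlet's theorem the series converges to their average, [(4) + (6)]/2 = 5.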